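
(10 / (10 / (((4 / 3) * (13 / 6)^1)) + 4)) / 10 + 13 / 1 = 1274 / 97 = 13.13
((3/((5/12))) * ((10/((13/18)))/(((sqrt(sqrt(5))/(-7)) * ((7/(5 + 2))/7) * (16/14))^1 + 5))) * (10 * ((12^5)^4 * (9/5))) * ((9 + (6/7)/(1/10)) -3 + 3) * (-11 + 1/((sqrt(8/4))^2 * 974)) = -2912912010001478274295483479324027676262400/10953648632759599 -13587927743447128976305462294222869626880 * 5^(1/4)/10953648632759599 -63383919502960368402591077757307846656 * sqrt(5)/10953648632759599 -1478342145841641245541482863144206336 * 5^(3/4)/54768243163797995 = -267798750801504689755384100.00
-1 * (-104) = 104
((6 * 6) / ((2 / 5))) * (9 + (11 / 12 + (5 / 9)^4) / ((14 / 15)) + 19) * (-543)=-1421345.20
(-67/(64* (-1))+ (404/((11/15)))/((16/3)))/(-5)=-73457/3520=-20.87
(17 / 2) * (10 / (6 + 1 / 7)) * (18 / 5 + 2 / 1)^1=3332 / 43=77.49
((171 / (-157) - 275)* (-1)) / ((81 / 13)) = 563498 / 12717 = 44.31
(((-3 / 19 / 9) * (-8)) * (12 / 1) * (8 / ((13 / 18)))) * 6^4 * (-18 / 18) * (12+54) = -394149888 / 247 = -1595748.53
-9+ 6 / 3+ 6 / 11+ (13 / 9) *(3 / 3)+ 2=-298 / 99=-3.01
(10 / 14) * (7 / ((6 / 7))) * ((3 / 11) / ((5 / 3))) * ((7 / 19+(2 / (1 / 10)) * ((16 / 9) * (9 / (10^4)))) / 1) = 19971 / 52250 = 0.38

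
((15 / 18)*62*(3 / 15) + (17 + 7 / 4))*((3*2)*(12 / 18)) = 116.33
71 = 71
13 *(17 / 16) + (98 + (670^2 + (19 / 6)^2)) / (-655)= -63354361 / 94320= -671.70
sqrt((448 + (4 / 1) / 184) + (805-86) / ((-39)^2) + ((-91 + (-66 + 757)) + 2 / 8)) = sqrt(3375316907) / 1794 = 32.38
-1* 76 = -76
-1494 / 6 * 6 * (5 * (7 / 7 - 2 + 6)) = -37350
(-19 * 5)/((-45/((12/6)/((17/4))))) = 152/153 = 0.99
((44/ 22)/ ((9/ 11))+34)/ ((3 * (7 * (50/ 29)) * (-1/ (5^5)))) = -594500/ 189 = -3145.50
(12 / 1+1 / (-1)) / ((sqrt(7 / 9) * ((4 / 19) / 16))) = 2508 * sqrt(7) / 7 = 947.93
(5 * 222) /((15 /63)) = 4662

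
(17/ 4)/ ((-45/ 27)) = -51/ 20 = -2.55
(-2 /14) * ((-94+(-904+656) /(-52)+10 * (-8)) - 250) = 59.89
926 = 926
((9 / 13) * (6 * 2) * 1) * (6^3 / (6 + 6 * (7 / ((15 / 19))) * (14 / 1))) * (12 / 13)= 699840 / 317213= 2.21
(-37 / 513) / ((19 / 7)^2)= -1813 / 185193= -0.01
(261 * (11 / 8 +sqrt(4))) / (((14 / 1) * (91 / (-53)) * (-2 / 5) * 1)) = 1867455 / 20384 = 91.61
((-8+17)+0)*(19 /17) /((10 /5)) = 171 /34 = 5.03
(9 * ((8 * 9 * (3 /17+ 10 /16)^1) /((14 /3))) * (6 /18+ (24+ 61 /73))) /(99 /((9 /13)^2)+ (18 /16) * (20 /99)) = 4817879352 /355671841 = 13.55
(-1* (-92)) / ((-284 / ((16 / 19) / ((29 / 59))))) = -21712 / 39121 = -0.55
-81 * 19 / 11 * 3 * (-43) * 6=1191186 / 11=108289.64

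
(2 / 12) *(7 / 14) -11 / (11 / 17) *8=-135.92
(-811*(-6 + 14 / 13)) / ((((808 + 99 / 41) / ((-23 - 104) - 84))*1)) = -1039.52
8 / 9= 0.89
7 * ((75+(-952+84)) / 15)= -370.07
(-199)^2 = 39601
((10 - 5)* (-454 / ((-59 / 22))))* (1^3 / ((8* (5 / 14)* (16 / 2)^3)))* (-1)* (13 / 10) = -227227 / 302080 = -0.75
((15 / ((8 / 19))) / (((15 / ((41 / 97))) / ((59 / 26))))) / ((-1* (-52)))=45961 / 1049152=0.04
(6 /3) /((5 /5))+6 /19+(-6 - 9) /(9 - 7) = -197 /38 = -5.18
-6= -6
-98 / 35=-14 / 5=-2.80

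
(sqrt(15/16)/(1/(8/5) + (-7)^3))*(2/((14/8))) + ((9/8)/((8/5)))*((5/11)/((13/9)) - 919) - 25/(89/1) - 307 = -194108439/203632 - 16*sqrt(15)/19173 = -953.23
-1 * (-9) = 9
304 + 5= 309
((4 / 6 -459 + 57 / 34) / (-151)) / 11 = 46579 / 169422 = 0.27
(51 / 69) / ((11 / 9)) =153 / 253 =0.60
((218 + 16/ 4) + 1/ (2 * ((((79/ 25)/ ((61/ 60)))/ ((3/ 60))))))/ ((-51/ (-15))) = 8418545/ 128928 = 65.30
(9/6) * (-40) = -60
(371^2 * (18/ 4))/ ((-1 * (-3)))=412923/ 2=206461.50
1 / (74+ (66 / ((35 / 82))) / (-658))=11515 / 849404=0.01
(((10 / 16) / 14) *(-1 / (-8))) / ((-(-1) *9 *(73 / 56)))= 5 / 10512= 0.00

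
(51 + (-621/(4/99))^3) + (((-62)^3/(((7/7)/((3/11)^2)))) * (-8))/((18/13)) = -28116790333683391/7744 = -3630783875733.91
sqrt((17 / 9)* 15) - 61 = -61 + sqrt(255) / 3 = -55.68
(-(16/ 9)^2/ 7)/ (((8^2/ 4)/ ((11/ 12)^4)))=-14641/ 734832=-0.02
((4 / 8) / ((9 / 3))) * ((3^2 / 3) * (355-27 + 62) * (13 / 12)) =845 / 4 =211.25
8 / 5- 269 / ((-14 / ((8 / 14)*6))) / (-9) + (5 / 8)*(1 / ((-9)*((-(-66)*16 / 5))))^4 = -91465465748482445639 / 15991226766207221760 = -5.72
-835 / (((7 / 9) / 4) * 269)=-30060 / 1883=-15.96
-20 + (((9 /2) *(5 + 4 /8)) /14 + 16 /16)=-965 /56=-17.23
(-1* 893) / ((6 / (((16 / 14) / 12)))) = -893 / 63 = -14.17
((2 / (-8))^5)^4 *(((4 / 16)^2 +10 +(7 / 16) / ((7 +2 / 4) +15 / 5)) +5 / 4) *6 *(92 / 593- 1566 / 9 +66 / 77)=-48918655 / 4564072766898176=-0.00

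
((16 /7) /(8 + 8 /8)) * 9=16 /7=2.29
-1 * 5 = -5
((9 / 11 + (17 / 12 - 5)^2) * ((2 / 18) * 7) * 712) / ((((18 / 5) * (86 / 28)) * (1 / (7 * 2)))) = 3302258225 / 344817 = 9576.84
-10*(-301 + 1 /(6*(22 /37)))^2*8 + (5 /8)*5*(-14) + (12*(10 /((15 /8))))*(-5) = -31515444995 /4356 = -7234950.64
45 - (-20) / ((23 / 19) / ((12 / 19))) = 1275 / 23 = 55.43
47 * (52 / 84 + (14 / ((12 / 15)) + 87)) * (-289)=-59968945 / 42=-1427832.02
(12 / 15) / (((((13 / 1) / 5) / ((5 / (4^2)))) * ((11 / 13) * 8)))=5 / 352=0.01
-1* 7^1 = -7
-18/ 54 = -1/ 3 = -0.33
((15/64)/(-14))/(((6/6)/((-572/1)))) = 2145/224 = 9.58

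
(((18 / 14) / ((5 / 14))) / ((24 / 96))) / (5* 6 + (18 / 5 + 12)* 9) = 6 / 71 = 0.08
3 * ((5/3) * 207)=1035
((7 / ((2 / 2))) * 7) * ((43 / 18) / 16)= 2107 / 288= 7.32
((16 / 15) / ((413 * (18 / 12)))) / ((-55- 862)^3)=-32 / 14330804533605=-0.00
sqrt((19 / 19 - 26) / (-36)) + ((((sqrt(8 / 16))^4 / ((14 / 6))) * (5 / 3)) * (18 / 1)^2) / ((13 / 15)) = 36905 / 546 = 67.59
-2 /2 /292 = -1 /292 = -0.00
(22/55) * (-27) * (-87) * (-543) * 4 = -2040811.20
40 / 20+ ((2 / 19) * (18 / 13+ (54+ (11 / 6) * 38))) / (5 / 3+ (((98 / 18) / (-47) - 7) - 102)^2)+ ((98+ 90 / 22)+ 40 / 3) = 2039341077634001 / 17367128265201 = 117.43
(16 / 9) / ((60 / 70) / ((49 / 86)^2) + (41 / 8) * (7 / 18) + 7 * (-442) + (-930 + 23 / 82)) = -176406272 / 398808000407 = -0.00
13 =13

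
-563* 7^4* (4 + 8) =-16221156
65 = 65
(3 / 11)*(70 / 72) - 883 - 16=-118633 / 132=-898.73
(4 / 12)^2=1 / 9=0.11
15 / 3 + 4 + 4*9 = 45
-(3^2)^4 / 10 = -6561 / 10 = -656.10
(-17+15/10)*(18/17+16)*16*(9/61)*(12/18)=-431520/1037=-416.12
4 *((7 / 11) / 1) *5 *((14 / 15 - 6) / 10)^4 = 0.84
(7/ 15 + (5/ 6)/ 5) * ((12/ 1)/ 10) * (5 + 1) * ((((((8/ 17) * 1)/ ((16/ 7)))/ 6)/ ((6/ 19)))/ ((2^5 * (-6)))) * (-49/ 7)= 17689/ 979200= 0.02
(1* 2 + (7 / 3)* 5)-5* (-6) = 131 / 3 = 43.67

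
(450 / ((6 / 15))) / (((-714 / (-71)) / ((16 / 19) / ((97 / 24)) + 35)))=101627625 / 25802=3938.75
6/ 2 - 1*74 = -71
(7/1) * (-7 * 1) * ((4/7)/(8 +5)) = -28/13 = -2.15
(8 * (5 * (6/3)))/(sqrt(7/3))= 80 * sqrt(21)/7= 52.37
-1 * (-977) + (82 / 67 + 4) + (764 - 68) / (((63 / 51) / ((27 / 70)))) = 19690553 / 16415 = 1199.55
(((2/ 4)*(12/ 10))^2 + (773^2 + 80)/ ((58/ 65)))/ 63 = 107901683/ 10150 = 10630.71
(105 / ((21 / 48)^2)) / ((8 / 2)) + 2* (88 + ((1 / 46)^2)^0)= 315.14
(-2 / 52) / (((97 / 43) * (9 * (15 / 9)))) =-43 / 37830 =-0.00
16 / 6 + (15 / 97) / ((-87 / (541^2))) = -4367711 / 8439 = -517.56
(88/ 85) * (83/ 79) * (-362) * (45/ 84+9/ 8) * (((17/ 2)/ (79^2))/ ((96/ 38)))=-97334017/ 276101840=-0.35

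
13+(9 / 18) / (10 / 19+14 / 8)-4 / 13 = 29039 / 2249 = 12.91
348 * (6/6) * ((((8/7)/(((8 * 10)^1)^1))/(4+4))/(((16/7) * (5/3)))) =261/1600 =0.16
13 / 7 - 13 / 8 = 13 / 56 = 0.23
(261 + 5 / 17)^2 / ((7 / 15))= 295970460 / 2023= 146302.75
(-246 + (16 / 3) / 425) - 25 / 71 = -22299889 / 90525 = -246.34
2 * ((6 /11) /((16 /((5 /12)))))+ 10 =1765 /176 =10.03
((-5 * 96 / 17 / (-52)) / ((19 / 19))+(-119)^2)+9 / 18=6259623 / 442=14162.04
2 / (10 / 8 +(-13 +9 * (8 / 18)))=-8 / 31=-0.26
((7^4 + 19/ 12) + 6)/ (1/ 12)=28903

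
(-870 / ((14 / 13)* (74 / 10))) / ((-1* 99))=9425 / 8547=1.10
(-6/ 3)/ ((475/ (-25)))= 2/ 19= 0.11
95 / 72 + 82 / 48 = 109 / 36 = 3.03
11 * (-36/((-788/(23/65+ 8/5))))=12573/12805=0.98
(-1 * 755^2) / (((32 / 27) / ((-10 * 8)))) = 38476687.50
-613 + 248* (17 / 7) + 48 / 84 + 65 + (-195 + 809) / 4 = 2917 / 14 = 208.36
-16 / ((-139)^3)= 16 / 2685619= 0.00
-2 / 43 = -0.05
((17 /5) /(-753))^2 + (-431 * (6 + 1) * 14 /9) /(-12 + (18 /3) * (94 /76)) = 1263992238193 /1233244575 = 1024.93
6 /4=3 /2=1.50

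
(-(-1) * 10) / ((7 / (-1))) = -10 / 7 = -1.43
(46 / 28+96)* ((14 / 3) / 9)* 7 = 9569 / 27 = 354.41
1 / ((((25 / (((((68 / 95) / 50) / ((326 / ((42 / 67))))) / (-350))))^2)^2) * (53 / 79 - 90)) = -534450879 / 487353703912662598498055972158908843994140625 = -0.00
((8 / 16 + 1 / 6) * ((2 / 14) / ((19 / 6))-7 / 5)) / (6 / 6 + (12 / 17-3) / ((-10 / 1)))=-61268 / 83391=-0.73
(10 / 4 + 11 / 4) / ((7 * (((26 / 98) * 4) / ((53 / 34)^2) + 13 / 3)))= 0.16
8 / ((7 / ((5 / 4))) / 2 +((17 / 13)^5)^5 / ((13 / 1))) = 0.12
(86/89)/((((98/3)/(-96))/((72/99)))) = -2.07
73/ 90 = 0.81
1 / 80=0.01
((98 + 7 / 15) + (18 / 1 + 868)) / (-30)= -14767 / 450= -32.82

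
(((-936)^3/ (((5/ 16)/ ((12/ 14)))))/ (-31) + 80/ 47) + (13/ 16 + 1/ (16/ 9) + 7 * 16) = 29599700245041/ 407960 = 72555398.19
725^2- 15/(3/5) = 525600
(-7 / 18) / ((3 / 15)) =-35 / 18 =-1.94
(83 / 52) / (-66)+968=3322093 / 3432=967.98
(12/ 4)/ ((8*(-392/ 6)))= -9/ 1568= -0.01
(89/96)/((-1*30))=-89/2880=-0.03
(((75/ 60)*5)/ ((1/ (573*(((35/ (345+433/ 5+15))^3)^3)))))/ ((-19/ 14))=-382518768310546875/ 1299869471558409510202202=-0.00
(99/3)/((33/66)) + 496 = 562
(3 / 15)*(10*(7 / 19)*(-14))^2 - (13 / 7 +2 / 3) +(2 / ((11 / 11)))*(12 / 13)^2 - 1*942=-526238267 / 1281189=-410.74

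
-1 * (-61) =61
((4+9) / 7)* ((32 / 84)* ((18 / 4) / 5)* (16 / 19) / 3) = 832 / 4655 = 0.18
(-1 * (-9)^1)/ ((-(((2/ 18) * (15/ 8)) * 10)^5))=-2239488/ 9765625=-0.23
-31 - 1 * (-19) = -12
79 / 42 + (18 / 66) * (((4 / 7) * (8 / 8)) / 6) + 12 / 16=2455 / 924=2.66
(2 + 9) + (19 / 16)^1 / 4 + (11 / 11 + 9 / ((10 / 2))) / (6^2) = 32759 / 2880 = 11.37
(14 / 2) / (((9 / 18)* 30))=7 / 15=0.47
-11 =-11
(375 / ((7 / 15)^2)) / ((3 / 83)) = 2334375 / 49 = 47640.31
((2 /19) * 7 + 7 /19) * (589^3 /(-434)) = -1040763 /2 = -520381.50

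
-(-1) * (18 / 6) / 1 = 3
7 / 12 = 0.58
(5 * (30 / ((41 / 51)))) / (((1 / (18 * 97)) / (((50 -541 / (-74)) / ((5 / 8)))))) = 45317290320 / 1517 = 29872966.59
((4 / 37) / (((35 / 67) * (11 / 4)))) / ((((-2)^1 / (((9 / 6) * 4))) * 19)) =-3216 / 270655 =-0.01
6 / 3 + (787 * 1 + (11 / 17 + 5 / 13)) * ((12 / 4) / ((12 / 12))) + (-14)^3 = -83517 / 221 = -377.90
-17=-17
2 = 2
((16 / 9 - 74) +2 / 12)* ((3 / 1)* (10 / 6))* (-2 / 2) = 6485 / 18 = 360.28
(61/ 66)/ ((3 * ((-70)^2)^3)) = 0.00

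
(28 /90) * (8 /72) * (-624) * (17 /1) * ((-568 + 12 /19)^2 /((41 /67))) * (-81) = 231261781470720 /14801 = 15624740319.62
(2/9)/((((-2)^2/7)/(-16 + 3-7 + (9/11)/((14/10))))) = -1495/198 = -7.55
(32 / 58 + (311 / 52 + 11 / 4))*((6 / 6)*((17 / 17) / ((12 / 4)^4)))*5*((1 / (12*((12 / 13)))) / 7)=11665 / 1578528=0.01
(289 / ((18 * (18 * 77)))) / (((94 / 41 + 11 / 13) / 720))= 3080740 / 1159389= 2.66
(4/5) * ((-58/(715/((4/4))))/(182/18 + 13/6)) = -4176/790075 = -0.01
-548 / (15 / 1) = -548 / 15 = -36.53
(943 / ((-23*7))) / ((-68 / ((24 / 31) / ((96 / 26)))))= 533 / 29512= 0.02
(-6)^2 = 36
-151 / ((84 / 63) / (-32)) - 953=2671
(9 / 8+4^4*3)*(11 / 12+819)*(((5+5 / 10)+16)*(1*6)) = 2603192781 / 32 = 81349774.41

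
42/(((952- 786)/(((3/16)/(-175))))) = -9/33200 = -0.00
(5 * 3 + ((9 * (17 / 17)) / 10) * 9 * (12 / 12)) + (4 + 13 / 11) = 3111 / 110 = 28.28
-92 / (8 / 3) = -69 / 2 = -34.50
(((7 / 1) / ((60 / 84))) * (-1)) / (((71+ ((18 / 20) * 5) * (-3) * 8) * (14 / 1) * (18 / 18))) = 7 / 370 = 0.02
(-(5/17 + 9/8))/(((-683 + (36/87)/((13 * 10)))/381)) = 138609705/175093064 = 0.79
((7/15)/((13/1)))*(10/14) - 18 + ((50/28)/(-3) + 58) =21529/546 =39.43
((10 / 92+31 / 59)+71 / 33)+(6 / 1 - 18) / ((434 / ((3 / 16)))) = 216151687 / 77739816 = 2.78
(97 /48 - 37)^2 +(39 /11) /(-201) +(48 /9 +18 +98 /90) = 3531788951 /2830080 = 1247.95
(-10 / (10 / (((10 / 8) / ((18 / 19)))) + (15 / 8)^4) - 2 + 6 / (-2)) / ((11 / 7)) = -59757145 / 17068689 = -3.50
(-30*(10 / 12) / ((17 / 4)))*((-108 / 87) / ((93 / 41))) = 49200 / 15283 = 3.22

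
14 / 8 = 7 / 4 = 1.75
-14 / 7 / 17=-2 / 17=-0.12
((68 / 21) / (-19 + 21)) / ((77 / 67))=2278 / 1617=1.41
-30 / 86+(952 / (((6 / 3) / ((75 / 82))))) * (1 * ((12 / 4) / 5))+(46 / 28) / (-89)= 573013541 / 2196698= 260.85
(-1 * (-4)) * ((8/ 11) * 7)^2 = 12544/ 121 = 103.67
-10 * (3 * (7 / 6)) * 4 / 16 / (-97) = 35 / 388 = 0.09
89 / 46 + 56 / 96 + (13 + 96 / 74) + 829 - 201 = 6584855 / 10212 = 644.82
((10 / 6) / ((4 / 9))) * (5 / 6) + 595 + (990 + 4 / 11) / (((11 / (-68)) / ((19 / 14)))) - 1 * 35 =-52484457 / 6776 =-7745.64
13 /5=2.60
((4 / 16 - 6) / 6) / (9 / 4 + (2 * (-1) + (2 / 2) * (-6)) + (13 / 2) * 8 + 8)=-23 / 1302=-0.02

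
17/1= 17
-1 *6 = -6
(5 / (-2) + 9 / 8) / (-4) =11 / 32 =0.34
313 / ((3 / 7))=2191 / 3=730.33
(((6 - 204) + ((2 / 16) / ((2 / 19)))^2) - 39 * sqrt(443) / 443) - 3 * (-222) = 120169 / 256 - 39 * sqrt(443) / 443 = 467.56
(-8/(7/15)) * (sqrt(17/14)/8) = -15 * sqrt(238)/98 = -2.36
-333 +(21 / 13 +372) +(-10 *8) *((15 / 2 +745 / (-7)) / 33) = 842168 / 3003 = 280.44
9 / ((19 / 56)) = 504 / 19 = 26.53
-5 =-5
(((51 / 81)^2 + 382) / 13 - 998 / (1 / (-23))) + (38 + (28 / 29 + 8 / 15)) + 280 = 32022048763 / 1374165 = 23302.91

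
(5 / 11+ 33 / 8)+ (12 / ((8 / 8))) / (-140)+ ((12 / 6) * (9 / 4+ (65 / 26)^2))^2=903961 / 3080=293.49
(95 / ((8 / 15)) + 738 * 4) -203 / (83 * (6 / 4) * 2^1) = 6233585 / 1992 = 3129.31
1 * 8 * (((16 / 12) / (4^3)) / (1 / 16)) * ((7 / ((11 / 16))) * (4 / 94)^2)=3584 / 72897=0.05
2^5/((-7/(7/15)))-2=-62/15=-4.13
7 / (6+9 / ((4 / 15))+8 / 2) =4 / 25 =0.16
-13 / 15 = -0.87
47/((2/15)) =705/2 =352.50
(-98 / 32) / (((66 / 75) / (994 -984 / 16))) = -2284625 / 704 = -3245.21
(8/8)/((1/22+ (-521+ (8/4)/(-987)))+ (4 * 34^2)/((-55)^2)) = -5971350/3101686249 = -0.00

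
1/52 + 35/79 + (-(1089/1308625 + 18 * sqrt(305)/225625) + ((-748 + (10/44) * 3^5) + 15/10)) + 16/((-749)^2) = -22917190638597751107/33174315320646500-18 * sqrt(305)/225625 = -690.81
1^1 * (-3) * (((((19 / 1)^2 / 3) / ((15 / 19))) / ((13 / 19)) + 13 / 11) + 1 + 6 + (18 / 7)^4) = -4243841141 / 5150145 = -824.02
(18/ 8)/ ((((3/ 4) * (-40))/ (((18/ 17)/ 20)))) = -27/ 6800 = -0.00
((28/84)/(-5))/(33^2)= -1/16335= -0.00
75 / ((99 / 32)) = 24.24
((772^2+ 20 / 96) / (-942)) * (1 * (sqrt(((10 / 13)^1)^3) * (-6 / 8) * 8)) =71518105 * sqrt(130) / 318396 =2561.06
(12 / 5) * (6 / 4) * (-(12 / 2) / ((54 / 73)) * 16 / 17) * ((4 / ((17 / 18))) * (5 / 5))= -168192 / 1445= -116.40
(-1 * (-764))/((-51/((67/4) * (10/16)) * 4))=-63985/1632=-39.21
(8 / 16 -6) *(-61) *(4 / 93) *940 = 1261480 / 93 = 13564.30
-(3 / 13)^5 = -243 / 371293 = -0.00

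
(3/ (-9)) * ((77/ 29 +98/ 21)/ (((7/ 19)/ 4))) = -6916/ 261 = -26.50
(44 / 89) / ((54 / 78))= 572 / 801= 0.71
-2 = -2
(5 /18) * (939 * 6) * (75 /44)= 117375 /44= 2667.61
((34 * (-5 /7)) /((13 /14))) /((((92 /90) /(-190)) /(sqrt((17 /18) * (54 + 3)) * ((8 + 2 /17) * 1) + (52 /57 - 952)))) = -1382406000 /299 + 85500 * sqrt(1938) /13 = -4333897.39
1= 1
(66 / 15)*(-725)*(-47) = 149930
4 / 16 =1 / 4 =0.25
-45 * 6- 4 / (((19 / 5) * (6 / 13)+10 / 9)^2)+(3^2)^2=-189.49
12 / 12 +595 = 596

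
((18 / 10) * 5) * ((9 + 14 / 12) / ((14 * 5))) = 1.31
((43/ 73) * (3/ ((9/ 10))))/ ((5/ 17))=1462/ 219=6.68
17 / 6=2.83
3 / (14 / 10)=15 / 7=2.14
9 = 9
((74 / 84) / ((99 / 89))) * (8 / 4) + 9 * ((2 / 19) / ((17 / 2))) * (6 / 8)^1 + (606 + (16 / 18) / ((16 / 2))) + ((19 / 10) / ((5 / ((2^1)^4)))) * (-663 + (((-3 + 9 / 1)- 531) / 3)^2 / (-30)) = -161666509517 / 16787925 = -9629.93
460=460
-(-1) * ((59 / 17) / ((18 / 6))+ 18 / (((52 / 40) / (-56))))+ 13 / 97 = -774.09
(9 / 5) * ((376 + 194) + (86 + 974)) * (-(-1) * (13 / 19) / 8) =19071 / 76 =250.93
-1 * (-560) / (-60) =-28 / 3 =-9.33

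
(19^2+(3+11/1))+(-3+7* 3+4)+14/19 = 7557/19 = 397.74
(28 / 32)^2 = 49 / 64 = 0.77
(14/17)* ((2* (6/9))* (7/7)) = 56/51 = 1.10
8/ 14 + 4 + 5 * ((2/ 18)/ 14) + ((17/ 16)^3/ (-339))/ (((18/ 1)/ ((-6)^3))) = 4846265/ 1041408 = 4.65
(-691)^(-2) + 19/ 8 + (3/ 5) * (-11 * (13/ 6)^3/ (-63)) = 4657352509/ 1353658635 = 3.44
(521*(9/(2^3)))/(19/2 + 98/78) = 182871/3356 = 54.49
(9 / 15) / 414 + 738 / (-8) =-127303 / 1380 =-92.25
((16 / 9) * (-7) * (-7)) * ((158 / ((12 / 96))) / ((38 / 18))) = 990976 / 19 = 52156.63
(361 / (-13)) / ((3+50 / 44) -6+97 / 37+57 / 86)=-6317861 / 323245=-19.55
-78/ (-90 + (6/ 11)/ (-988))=141284/ 163021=0.87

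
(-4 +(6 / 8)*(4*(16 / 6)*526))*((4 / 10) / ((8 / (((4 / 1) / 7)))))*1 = 120.11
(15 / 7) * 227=3405 / 7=486.43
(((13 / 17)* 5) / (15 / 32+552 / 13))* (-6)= -54080 / 101201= -0.53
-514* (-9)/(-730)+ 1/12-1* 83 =-89.25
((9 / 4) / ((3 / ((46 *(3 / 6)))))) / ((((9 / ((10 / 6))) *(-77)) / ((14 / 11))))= -115 / 2178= -0.05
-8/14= -0.57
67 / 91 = 0.74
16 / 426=8 / 213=0.04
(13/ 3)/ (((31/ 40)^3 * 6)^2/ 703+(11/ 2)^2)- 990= -64689464797393130/ 65352346599387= -989.86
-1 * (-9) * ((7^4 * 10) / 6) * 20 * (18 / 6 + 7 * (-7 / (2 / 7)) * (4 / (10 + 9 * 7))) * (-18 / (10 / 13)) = 7871294340 / 73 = 107825949.86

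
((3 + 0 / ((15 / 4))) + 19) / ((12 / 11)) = 20.17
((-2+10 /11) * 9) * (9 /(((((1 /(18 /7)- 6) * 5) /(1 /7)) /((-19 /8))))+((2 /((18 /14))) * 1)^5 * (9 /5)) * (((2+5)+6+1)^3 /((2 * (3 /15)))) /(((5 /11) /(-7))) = 2100619329172 /122715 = 17117869.28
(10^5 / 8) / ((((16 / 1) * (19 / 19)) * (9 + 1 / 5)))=15625 / 184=84.92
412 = 412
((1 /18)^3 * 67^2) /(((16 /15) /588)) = 1099805 /2592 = 424.31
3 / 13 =0.23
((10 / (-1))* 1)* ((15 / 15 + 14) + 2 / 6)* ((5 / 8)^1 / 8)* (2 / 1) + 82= 1393 / 24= 58.04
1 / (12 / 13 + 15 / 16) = 208 / 387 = 0.54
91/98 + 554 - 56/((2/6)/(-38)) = 97145/14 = 6938.93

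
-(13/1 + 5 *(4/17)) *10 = -2410/17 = -141.76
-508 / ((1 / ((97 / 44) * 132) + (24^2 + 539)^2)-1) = -147828 / 361778185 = -0.00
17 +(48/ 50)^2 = 11201/ 625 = 17.92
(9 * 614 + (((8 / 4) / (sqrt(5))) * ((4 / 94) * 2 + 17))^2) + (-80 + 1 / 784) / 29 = 1445633035461 / 251119120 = 5756.76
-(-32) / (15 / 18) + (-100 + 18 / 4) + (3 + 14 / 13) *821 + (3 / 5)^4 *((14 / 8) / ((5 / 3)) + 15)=534971763 / 162500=3292.13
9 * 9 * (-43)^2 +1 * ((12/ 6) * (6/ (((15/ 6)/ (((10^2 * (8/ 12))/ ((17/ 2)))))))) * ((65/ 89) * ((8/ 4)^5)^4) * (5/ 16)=13858088497/ 1513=9159344.68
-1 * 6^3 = -216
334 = 334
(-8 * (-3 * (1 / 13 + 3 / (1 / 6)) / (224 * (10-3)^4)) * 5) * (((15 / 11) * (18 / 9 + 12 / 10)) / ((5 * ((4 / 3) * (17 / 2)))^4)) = 34263 / 20073445492100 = 0.00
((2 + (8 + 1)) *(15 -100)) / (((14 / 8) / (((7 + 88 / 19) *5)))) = -4132700 / 133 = -31072.93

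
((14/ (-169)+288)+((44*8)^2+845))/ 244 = 21131239/ 41236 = 512.45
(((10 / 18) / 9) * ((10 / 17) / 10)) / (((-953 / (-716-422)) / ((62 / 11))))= 352780 / 14435091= 0.02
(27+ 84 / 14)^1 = 33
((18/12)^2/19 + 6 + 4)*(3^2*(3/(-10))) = -20763/760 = -27.32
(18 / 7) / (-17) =-18 / 119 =-0.15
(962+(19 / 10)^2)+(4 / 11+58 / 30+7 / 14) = 3195743 / 3300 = 968.41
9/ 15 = 3/ 5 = 0.60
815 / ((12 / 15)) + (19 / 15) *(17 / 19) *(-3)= 20307 / 20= 1015.35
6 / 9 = 2 / 3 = 0.67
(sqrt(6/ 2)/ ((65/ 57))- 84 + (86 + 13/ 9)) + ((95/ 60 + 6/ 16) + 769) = 57 * sqrt(3)/ 65 + 55757/ 72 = 775.92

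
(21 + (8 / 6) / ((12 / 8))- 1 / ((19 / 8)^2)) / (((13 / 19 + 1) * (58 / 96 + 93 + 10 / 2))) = 70541 / 539562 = 0.13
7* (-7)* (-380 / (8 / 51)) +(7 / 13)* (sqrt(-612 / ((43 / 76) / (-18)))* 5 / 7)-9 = 180* sqrt(27778) / 559 +237387 / 2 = 118747.17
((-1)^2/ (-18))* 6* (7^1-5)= -2/ 3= -0.67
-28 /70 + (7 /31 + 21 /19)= 2742 /2945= 0.93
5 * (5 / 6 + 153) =769.17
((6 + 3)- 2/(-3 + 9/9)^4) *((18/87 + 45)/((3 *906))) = 31027/210192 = 0.15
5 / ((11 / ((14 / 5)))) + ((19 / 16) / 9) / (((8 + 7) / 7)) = 31703 / 23760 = 1.33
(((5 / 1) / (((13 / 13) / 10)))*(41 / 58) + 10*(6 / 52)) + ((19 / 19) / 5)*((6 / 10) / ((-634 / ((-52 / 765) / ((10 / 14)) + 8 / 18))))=36.50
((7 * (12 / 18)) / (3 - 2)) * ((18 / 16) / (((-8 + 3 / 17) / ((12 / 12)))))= -51 / 76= -0.67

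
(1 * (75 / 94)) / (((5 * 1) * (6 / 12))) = 15 / 47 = 0.32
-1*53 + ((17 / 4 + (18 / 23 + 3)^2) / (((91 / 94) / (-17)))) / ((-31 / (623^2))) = 1739678648335 / 426374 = 4080170.57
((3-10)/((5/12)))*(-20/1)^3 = 134400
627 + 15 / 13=8166 / 13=628.15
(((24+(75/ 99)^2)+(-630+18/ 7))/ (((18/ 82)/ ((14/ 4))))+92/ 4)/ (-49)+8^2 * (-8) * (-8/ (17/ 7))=30734840291/ 16328466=1882.29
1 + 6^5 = 7777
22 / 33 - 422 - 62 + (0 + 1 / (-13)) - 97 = -22636 / 39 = -580.41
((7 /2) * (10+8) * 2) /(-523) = -126 /523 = -0.24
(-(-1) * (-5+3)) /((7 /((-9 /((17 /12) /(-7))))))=-216 /17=-12.71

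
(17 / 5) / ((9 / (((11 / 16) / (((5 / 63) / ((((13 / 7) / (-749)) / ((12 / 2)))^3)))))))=-410839 / 1778915321366400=-0.00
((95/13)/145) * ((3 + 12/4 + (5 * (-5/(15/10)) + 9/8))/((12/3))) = -0.12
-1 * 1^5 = -1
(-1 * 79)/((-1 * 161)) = 79/161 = 0.49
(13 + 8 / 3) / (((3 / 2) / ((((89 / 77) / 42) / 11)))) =0.03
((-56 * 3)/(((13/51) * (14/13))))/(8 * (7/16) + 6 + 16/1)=-24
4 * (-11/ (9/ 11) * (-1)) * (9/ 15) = 484/ 15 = 32.27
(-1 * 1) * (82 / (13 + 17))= -41 / 15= -2.73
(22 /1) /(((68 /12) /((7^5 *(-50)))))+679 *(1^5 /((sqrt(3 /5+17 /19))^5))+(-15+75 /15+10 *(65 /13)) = -55462420 /17+6127975 *sqrt(13490) /2863288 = -3262246.72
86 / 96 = 0.90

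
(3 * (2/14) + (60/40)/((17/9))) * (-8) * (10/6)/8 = -485/238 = -2.04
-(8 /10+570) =-570.80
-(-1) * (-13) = -13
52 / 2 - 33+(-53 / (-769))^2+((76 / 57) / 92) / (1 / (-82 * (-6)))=0.14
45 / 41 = 1.10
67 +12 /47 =3161 /47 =67.26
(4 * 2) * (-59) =-472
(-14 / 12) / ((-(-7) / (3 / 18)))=-1 / 36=-0.03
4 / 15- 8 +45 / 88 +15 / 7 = -46931 / 9240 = -5.08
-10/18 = -0.56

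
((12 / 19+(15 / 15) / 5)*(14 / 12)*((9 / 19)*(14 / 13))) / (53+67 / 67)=0.01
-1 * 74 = -74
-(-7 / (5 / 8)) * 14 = 784 / 5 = 156.80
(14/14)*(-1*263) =-263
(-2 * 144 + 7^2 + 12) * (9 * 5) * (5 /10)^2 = -10215 /4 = -2553.75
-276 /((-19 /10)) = 2760 /19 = 145.26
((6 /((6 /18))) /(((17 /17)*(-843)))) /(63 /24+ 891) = -16 /669623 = -0.00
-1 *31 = -31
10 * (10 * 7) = 700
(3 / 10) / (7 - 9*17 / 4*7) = -6 / 5215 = -0.00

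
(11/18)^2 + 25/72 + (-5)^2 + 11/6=17855/648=27.55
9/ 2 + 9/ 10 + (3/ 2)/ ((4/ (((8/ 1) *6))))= 117/ 5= 23.40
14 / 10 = 7 / 5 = 1.40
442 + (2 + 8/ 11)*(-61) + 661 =10303/ 11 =936.64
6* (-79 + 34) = -270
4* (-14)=-56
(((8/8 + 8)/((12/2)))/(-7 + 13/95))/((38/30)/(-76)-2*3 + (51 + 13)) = -4275/1134154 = -0.00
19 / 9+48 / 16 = 5.11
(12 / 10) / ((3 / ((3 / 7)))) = 6 / 35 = 0.17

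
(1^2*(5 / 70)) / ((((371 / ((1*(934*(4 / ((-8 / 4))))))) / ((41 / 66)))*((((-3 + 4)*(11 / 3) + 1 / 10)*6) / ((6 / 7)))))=-191470 / 22596497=-0.01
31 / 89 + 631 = 56190 / 89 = 631.35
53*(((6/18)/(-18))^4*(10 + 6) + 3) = 84499172/531441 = 159.00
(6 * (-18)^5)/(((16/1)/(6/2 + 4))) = -4960116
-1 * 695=-695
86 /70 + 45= 1618 /35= 46.23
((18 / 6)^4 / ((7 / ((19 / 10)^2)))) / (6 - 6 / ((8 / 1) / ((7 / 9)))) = 87723 / 11375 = 7.71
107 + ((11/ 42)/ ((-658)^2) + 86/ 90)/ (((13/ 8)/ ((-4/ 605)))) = 28692545169853/ 268164371475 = 107.00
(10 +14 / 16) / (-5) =-87 / 40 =-2.18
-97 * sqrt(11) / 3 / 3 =-97 * sqrt(11) / 9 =-35.75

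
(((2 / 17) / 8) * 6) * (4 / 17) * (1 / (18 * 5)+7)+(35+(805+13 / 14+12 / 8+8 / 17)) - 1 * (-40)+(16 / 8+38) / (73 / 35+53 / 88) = 13269560104 / 14778015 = 897.93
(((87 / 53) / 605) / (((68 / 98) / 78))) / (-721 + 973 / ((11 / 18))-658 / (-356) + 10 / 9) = 266343714 / 763351017935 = 0.00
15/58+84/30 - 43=-11583/290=-39.94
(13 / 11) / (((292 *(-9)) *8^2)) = -13 / 1850112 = -0.00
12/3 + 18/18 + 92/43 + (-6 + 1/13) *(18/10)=-9844/2795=-3.52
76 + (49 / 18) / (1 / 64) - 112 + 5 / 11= 13729 / 99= 138.68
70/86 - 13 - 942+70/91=-532960/559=-953.42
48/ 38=24/ 19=1.26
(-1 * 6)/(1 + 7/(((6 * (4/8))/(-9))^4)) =-3/284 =-0.01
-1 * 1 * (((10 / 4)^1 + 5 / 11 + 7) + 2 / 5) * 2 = -1139 / 55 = -20.71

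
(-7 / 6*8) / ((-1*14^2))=1 / 21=0.05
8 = 8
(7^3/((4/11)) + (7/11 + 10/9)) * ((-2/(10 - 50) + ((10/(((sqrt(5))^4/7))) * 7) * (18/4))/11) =132099307/17424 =7581.46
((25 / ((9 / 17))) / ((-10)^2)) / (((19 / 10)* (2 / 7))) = 595 / 684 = 0.87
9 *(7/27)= 7/3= 2.33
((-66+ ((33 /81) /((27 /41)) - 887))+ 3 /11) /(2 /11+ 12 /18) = -7634959 /6804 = -1122.13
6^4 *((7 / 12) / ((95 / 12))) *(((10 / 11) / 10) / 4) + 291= 306363 / 1045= 293.17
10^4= 10000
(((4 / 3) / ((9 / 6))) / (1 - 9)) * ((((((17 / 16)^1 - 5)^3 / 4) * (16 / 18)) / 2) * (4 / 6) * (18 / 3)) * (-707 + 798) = 280917 / 1024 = 274.33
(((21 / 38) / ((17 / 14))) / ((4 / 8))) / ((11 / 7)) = 2058 / 3553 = 0.58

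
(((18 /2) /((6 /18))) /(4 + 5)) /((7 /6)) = 18 /7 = 2.57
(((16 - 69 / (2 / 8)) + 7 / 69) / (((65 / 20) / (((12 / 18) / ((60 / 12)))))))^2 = 20581919296 / 181037025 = 113.69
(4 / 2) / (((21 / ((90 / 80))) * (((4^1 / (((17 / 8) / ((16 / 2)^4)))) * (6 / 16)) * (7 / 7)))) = 17 / 458752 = 0.00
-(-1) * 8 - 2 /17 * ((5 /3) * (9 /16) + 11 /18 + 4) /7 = 3985 /504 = 7.91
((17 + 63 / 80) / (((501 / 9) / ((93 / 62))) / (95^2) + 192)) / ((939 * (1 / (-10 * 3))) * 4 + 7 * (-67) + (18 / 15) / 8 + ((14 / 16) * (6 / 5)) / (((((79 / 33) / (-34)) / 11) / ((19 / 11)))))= -9131070825 / 86478920347672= -0.00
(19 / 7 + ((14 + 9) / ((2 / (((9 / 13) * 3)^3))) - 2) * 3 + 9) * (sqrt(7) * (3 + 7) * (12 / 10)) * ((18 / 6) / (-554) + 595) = 9574987625769 * sqrt(7) / 4259983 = 5946745.81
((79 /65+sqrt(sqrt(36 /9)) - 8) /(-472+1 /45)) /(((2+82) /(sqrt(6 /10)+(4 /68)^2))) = 3 * (5+289 * sqrt(15)) * (441 - 65 * sqrt(2)) /11171289220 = 0.00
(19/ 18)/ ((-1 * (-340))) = 19/ 6120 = 0.00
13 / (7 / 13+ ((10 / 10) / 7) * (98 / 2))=169 / 98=1.72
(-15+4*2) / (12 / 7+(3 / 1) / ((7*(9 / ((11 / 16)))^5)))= -4.08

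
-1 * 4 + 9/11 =-35/11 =-3.18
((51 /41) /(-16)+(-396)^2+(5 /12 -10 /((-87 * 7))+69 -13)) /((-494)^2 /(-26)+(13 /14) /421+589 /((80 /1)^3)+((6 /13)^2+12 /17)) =-2425689729727018144000 /145119811876387534047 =-16.72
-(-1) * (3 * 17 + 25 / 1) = 76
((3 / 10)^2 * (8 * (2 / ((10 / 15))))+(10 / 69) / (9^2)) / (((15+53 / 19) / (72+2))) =212345368 / 23613525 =8.99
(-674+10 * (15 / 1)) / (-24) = 131 / 6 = 21.83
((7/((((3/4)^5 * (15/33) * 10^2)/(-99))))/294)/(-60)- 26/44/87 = -2136539/678273750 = -0.00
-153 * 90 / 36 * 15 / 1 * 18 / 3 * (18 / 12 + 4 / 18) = -118575 / 2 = -59287.50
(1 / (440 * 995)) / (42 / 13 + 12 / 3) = 13 / 41153200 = 0.00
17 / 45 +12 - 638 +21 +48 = -25048 / 45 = -556.62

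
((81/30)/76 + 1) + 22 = 17507/760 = 23.04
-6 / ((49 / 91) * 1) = -78 / 7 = -11.14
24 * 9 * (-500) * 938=-101304000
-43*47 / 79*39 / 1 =-78819 / 79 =-997.71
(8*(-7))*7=-392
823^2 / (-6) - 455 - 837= -685081 / 6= -114180.17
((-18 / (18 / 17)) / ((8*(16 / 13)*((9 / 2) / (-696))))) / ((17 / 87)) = 10933 / 8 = 1366.62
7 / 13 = 0.54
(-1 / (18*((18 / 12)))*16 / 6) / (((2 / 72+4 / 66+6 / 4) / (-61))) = 21472 / 5661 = 3.79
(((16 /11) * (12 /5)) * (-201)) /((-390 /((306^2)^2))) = 56393849590272 /3575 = 15774503381.89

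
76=76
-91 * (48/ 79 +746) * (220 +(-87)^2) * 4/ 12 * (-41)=1714061687338/ 237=7232327794.68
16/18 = 8/9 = 0.89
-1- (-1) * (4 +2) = 5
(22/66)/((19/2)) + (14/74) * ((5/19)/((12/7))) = 541/8436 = 0.06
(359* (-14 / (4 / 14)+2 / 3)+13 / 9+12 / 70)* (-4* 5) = 21861064 / 63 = 347001.02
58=58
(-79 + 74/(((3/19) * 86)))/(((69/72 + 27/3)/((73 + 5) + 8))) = -151808/239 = -635.18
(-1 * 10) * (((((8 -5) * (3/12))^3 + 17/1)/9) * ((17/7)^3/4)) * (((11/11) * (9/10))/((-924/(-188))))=-257465765/20283648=-12.69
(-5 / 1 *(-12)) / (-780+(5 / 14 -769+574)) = -168 / 2729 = -0.06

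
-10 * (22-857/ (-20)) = -1297/ 2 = -648.50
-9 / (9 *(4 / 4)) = -1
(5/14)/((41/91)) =65/82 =0.79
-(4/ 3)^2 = -16/ 9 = -1.78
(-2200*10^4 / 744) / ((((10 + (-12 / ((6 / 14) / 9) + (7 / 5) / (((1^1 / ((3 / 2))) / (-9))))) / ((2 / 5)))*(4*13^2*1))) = 2750000 / 41005653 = 0.07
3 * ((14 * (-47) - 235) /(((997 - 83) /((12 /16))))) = -2.20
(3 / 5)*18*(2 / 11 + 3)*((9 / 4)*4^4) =217728 / 11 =19793.45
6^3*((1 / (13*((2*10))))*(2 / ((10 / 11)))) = 594 / 325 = 1.83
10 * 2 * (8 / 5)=32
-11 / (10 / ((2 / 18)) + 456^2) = -11 / 208026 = -0.00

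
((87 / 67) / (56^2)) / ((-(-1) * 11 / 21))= 261 / 330176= 0.00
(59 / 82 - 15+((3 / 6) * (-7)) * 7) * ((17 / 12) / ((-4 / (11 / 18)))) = 49555 / 5904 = 8.39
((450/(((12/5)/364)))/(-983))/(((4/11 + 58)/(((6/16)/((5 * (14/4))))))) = -10725/420724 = -0.03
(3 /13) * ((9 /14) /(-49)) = -27 /8918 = -0.00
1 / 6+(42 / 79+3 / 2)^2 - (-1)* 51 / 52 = 2567869 / 486798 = 5.28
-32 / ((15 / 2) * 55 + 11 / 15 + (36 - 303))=-960 / 4387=-0.22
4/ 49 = 0.08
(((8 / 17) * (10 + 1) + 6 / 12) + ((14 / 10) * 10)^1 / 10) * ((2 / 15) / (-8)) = -401 / 3400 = -0.12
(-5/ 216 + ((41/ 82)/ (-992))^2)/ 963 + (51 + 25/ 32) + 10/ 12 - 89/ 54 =5216238500507/ 102346592256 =50.97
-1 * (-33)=33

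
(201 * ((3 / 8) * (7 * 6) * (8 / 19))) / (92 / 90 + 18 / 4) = 325620 / 1349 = 241.38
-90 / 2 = -45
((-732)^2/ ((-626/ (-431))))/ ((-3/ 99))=-3810512376/ 313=-12174160.95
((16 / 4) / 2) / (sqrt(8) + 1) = -2 / 7 + 4 * sqrt(2) / 7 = 0.52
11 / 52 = 0.21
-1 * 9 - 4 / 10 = -47 / 5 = -9.40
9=9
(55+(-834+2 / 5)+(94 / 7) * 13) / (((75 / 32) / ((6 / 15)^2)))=-902016 / 21875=-41.24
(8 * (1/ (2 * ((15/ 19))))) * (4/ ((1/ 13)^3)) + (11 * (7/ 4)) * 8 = 670198/ 15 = 44679.87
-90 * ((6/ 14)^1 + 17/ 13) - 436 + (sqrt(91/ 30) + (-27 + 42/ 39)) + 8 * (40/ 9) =-477175/ 819 + sqrt(2730)/ 30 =-580.89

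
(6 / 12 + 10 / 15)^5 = 16807 / 7776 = 2.16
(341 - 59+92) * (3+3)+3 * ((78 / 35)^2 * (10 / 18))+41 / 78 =43051069 / 19110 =2252.80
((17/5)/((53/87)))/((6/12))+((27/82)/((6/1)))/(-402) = 65004213/5823640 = 11.16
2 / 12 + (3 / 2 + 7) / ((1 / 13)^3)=56024 / 3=18674.67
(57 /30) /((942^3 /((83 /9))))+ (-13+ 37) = 1805537279657 /75230719920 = 24.00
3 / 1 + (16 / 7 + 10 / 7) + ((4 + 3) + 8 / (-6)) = 12.38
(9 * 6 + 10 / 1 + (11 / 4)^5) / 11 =226587 / 11264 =20.12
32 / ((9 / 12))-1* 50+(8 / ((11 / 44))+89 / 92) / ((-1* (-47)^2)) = -4480115 / 609684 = -7.35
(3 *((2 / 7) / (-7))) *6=-36 / 49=-0.73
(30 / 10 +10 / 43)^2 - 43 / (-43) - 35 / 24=443365 / 44376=9.99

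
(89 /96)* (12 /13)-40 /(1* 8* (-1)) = 609 /104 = 5.86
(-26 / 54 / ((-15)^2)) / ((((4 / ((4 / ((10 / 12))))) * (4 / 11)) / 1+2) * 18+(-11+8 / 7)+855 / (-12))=4004 / 74193975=0.00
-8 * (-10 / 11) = 80 / 11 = 7.27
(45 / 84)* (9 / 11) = 135 / 308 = 0.44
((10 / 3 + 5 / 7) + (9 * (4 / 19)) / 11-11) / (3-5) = 14879 / 4389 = 3.39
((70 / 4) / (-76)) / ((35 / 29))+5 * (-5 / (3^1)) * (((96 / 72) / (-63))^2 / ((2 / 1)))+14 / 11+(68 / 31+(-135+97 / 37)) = -26533027291943 / 205515486792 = -129.10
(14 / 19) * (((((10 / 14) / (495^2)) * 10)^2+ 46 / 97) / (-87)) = -433036682084 / 107816047387587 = -0.00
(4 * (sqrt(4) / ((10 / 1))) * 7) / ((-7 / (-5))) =4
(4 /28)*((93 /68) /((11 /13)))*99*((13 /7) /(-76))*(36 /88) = -1273077 /5571104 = -0.23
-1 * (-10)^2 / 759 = -100 / 759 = -0.13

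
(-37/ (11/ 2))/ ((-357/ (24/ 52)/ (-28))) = -592/ 2431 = -0.24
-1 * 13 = -13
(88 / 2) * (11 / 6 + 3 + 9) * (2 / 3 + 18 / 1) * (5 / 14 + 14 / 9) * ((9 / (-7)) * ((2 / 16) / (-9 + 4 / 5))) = 1100165 / 2583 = 425.93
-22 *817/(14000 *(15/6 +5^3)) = -8987/892500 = -0.01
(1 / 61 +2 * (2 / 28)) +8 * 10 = 34228 / 427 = 80.16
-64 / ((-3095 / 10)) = 128 / 619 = 0.21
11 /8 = 1.38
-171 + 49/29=-4910/29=-169.31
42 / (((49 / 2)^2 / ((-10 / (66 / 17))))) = -0.18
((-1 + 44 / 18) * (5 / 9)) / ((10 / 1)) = 13 / 162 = 0.08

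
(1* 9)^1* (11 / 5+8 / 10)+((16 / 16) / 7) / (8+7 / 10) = 16453 / 609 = 27.02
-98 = -98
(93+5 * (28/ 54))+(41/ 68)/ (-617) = 108287329/ 1132812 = 95.59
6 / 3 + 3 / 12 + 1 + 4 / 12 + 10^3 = 12043 / 12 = 1003.58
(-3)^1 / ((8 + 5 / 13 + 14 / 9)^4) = -562166163 / 1829442899761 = -0.00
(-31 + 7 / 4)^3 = -1601613 / 64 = -25025.20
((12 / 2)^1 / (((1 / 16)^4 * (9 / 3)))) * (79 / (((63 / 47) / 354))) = 57427099648 / 21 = 2734623792.76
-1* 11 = -11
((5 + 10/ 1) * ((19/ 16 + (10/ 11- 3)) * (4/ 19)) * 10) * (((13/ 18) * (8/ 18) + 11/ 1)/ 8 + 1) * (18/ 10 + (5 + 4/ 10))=-414725/ 836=-496.08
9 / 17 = 0.53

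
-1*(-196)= 196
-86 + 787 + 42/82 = 28762/41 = 701.51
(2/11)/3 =2/33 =0.06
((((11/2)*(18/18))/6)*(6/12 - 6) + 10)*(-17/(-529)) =2023/12696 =0.16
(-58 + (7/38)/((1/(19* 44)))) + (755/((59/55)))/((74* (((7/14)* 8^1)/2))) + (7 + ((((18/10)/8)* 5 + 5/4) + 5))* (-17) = -2508171/17464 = -143.62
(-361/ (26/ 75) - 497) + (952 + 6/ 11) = -167539/ 286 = -585.80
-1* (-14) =14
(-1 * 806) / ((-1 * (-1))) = -806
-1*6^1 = -6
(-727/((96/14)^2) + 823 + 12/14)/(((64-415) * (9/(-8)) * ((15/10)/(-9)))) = -13037807/1061424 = -12.28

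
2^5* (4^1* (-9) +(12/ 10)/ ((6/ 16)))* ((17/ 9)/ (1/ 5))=-89216/ 9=-9912.89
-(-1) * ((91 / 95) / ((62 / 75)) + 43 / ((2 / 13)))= 165308 / 589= 280.66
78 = 78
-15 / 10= -3 / 2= -1.50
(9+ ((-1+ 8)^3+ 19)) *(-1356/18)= -83846/3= -27948.67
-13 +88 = 75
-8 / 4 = -2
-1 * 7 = -7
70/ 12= 35/ 6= 5.83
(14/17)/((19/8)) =112/323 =0.35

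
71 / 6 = 11.83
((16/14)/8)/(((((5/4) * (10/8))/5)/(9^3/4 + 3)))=2964/35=84.69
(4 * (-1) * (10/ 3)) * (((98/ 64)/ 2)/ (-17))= 245/ 408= 0.60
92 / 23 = 4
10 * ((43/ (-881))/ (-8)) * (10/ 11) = 1075/ 19382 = 0.06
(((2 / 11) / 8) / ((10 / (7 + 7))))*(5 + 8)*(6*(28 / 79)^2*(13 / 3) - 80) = -990444 / 31205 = -31.74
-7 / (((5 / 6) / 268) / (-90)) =202608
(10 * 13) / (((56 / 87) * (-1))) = -5655 / 28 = -201.96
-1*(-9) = 9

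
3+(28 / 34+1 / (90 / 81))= 803 / 170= 4.72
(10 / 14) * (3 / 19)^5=1215 / 17332693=0.00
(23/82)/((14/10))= 115/574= 0.20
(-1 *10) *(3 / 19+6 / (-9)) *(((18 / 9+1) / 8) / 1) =145 / 76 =1.91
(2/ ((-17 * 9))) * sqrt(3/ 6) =-sqrt(2)/ 153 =-0.01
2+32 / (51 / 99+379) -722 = -2254056 / 3131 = -719.92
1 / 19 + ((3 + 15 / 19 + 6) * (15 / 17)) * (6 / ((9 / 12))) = 22337 / 323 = 69.15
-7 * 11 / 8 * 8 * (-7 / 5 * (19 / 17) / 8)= 10241 / 680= 15.06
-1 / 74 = -0.01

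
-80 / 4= -20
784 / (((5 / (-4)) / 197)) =-617792 / 5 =-123558.40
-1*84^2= -7056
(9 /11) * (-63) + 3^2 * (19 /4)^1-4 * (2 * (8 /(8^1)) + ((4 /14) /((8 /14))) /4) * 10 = -4127 /44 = -93.80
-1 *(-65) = 65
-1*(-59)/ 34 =59/ 34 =1.74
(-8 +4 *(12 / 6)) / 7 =0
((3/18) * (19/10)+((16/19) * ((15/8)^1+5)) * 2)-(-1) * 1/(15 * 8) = 9047/760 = 11.90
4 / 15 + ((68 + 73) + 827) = 14524 / 15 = 968.27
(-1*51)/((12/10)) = -85/2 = -42.50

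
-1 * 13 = -13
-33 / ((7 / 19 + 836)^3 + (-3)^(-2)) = -2037123 / 36115712943598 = -0.00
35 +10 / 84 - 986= -39937 / 42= -950.88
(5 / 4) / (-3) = -5 / 12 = -0.42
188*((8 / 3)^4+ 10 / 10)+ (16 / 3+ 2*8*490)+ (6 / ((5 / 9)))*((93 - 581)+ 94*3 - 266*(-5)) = 12020116 / 405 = 29679.30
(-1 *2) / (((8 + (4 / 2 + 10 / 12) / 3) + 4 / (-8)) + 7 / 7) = -0.21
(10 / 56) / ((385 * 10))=1 / 21560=0.00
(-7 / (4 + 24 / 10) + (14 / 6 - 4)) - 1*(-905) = 86615 / 96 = 902.24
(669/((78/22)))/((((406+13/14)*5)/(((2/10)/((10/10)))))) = 34342/1851525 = 0.02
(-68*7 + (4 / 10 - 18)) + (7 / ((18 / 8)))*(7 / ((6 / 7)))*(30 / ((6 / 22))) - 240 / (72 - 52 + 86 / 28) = 99890872 / 43605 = 2290.81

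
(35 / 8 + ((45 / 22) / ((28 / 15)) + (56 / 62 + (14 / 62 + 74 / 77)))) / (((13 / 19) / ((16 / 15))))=783788 / 66495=11.79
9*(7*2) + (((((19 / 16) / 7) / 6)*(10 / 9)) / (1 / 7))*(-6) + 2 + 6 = 9553 / 72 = 132.68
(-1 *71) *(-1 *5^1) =355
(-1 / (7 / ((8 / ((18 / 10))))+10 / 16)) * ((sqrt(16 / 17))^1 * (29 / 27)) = -580 * sqrt(17) / 5049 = -0.47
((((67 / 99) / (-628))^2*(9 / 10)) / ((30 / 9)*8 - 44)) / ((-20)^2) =-4489 / 29777569536000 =-0.00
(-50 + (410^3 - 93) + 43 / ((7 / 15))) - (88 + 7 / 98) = 964892055 / 14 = 68920861.07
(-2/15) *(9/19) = -0.06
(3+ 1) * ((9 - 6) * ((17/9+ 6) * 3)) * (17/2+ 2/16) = 4899/2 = 2449.50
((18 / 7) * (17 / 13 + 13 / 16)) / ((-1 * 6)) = -189 / 208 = -0.91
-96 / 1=-96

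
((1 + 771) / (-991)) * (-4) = 3.12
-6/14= -3/7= -0.43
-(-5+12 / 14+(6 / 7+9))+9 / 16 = -577 / 112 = -5.15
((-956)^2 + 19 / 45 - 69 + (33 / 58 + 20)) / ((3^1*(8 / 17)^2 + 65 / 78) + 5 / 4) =106051780442 / 318855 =332601.91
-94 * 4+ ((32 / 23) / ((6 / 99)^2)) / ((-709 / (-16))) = -5992040 / 16307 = -367.45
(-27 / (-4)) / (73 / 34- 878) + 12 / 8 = 44439 / 29779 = 1.49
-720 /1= -720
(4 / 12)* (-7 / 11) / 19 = -7 / 627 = -0.01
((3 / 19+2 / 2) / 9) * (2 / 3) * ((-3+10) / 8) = 77 / 1026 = 0.08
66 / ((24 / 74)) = 407 / 2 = 203.50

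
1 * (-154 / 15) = -154 / 15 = -10.27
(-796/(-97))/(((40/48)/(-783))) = -3739608/485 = -7710.53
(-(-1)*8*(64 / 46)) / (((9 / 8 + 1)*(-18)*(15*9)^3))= -1024 / 8658059625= -0.00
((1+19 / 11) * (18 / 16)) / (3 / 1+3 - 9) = -45 / 44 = -1.02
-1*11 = -11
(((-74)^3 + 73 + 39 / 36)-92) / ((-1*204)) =4862903 / 2448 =1986.48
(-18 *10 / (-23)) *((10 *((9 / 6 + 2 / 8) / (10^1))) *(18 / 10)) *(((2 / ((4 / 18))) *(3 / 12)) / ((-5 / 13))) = -66339 / 460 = -144.22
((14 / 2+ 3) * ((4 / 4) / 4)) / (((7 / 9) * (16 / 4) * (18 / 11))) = 0.49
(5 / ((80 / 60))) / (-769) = -15 / 3076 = -0.00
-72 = -72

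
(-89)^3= -704969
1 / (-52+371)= 0.00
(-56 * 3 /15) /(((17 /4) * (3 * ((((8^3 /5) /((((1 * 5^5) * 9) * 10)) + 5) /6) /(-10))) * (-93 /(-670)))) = 140700000000 /1852869287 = 75.94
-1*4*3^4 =-324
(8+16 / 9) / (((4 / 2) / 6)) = 88 / 3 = 29.33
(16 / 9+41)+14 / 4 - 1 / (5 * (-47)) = 195773 / 4230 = 46.28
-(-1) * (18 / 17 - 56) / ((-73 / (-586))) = -547324 / 1241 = -441.03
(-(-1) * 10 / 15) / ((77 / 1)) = 2 / 231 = 0.01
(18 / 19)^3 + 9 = 67563 / 6859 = 9.85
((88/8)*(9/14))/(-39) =-33/182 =-0.18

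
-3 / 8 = -0.38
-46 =-46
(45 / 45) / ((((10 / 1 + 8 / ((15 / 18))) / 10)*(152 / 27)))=675 / 7448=0.09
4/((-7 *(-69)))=4/483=0.01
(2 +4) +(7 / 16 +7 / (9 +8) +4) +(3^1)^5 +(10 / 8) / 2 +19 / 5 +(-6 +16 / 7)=2423411 / 9520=254.56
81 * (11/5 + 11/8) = 11583/40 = 289.58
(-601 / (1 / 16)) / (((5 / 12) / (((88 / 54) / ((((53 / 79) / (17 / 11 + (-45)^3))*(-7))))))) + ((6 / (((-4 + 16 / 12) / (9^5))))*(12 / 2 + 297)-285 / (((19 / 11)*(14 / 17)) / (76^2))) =-51498759898153 / 66780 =-771170408.78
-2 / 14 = -1 / 7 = -0.14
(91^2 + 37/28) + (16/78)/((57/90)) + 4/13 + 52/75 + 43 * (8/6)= 332805089/39900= 8340.98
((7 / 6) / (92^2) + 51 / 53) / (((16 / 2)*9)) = 2590355 / 193791744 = 0.01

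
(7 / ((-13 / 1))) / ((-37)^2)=-7 / 17797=-0.00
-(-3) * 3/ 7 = 9/ 7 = 1.29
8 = 8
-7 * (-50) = 350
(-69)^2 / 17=4761 / 17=280.06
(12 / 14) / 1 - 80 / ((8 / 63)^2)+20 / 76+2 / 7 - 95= -5054.84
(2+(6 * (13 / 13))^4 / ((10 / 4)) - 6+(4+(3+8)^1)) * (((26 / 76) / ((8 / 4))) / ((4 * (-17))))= -34411 / 25840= -1.33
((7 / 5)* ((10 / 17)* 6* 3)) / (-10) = -126 / 85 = -1.48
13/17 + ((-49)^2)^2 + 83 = 98003041/17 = 5764884.76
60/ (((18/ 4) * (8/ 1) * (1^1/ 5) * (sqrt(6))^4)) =25/ 108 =0.23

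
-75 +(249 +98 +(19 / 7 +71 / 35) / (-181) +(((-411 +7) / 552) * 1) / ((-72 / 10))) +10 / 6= 8615288447 / 31472280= 273.74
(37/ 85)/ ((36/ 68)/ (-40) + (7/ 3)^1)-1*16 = -74840/ 4733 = -15.81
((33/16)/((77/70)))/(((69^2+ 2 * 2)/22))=0.01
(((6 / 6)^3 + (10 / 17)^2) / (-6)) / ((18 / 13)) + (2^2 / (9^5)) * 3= -3681929 / 22753548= -0.16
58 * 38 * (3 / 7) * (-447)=-2955564 / 7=-422223.43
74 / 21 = 3.52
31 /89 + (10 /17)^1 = 1417 /1513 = 0.94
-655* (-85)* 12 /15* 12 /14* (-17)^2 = 77232360 /7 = 11033194.29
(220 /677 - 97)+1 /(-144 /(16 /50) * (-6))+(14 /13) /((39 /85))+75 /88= -635270182189 /6796132200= -93.48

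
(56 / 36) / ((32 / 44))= 77 / 36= 2.14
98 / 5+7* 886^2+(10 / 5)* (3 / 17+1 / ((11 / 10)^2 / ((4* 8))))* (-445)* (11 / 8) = 5462412.01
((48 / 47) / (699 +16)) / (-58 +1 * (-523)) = -48 / 19524505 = -0.00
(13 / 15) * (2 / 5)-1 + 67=4976 / 75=66.35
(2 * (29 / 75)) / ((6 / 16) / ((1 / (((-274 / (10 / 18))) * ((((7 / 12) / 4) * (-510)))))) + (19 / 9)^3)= 0.00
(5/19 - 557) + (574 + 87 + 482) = 11139/19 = 586.26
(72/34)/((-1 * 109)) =-36/1853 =-0.02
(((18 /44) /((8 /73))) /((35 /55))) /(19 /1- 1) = 73 /224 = 0.33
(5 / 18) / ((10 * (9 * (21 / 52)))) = 13 / 1701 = 0.01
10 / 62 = 5 / 31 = 0.16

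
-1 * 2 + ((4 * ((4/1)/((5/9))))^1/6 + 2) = 24/5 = 4.80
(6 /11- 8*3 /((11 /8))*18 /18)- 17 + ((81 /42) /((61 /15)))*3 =-305177 /9394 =-32.49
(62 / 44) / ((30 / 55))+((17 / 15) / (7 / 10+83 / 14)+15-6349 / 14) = -101093 / 232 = -435.75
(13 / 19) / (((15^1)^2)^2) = 13 / 961875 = 0.00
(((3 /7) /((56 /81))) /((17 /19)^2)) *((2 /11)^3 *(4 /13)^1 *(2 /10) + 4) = 7590057129 /2450277830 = 3.10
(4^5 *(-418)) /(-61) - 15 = 7001.92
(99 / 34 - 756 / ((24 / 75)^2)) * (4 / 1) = -2007333 / 68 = -29519.60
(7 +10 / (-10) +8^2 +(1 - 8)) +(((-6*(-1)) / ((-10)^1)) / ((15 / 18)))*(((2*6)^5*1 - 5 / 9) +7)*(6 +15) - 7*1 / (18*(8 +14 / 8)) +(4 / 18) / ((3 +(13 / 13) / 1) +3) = -231103840649 / 61425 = -3762374.29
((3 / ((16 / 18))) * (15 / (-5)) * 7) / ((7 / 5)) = -405 / 8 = -50.62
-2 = -2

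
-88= -88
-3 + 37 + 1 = 35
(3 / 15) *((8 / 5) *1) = 8 / 25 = 0.32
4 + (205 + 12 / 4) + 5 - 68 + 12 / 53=7909 / 53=149.23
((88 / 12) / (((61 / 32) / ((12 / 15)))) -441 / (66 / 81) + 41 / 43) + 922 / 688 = -1855326631 / 3462360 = -535.86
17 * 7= 119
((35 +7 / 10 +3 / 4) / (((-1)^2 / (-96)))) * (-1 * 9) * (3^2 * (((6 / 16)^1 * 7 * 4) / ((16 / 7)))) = 26040609 / 20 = 1302030.45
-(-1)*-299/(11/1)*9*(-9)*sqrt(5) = 24219*sqrt(5)/11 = 4923.21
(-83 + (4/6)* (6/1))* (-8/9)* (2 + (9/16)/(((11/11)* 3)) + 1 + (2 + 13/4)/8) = 3239/12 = 269.92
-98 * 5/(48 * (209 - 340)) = 245/3144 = 0.08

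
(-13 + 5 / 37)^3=-107850176 / 50653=-2129.20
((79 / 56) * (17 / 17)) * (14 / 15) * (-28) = -553 / 15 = -36.87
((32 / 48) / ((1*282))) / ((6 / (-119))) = -119 / 2538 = -0.05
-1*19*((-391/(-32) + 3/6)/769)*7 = -54131/24608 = -2.20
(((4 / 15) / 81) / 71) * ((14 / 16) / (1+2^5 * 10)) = 7 / 55382130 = 0.00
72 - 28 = 44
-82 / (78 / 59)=-2419 / 39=-62.03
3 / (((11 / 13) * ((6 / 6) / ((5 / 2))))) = 195 / 22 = 8.86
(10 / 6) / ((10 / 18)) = 3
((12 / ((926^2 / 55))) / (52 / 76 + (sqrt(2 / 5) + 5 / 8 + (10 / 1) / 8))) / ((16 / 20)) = 20325250 / 50762364831- 1588400* sqrt(10) / 50762364831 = 0.00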